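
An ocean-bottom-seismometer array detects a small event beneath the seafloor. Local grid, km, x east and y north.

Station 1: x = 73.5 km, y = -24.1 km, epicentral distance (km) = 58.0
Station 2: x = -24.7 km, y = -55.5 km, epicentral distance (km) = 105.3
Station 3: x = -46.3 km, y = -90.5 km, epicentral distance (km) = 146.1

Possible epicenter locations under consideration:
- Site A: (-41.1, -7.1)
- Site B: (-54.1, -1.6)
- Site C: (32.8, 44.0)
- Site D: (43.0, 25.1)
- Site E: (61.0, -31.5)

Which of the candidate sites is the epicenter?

Site D

For each candidate, compare |candidate − station| to the reported distance:
Site A: residuals Station 1 57.9, Station 2 54.2, Station 3 62.5 → max 62.5 km
Site B: residuals Station 1 71.6, Station 2 43.9, Station 3 56.9 → max 71.6 km
Site C: residuals Station 1 21.3, Station 2 9.6, Station 3 9.9 → max 21.3 km
Site D: residuals Station 1 0.1, Station 2 0.0, Station 3 0.0 → max 0.1 km
Site E: residuals Station 1 43.5, Station 2 16.3, Station 3 23.6 → max 43.5 km
Only Site D has all residuals ≈ 0.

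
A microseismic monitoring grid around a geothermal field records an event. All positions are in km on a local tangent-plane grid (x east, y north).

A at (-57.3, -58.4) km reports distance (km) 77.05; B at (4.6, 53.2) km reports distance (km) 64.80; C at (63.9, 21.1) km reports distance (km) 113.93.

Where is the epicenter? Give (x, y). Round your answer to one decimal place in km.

-50.0 km east, 18.3 km north

Circle about each station: (x + 57.3)² + (y + 58.4)² = 77.05²; (x − 4.6)² + (y − 53.2)² = 64.80²; (x − 63.9)² + (y − 21.1)² = 113.93².
Subtracting pairs of circle equations eliminates x²+y² and gives linear equations (the radical axes):
123.8 x + 223.2 y = -2104.79
242.4 x + 159.0 y = -9208.77
Solving the 2×2 system: x ≈ -50.0, y ≈ 18.3 km.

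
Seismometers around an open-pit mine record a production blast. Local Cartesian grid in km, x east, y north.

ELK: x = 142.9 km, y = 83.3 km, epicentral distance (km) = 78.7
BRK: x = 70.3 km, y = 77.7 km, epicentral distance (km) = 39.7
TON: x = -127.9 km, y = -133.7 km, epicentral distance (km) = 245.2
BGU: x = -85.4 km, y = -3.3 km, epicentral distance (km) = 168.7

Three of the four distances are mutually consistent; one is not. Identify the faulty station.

Solve using three stations at a time. Using ELK, BRK, BGU (subtract circle equations pairwise → linear system) gives (x, y) ≈ (78.0, 38.7).
Distances from that point to each station vs reported:
  ELK: calculated 78.8 vs reported 78.7 → residual 0.1 km
  BRK: calculated 39.8 vs reported 39.7 → residual 0.1 km
  TON: calculated 268.5 vs reported 245.2 → residual 23.3 km
  BGU: calculated 168.7 vs reported 168.7 → residual 0.0 km
ELK, BRK, BGU are mutually consistent (residuals ≈ 0); TON is off by 23.3 km.

TON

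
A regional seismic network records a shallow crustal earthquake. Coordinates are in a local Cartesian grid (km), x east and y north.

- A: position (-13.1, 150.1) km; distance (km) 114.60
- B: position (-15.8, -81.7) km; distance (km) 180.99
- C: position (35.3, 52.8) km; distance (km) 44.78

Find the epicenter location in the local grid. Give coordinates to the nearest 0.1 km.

x ≈ 73.9 km, y ≈ 75.5 km

Circle about each station: (x + 13.1)² + (y − 150.1)² = 114.60²; (x + 15.8)² + (y + 81.7)² = 180.99²; (x − 35.3)² + (y − 52.8)² = 44.78².
Subtracting the A equation from the B and C equations removes the quadratic terms:
-5.4 x − 463.6 y = -35401.31
96.8 x − 194.6 y = -7539.78
Solving the 2×2 system: x ≈ 73.9, y ≈ 75.5 km.
Check against A (with the unrounded x, y): √((x + 13.1)²+(y − 150.1)²) = 114.60 ≈ 114.60 km. ✓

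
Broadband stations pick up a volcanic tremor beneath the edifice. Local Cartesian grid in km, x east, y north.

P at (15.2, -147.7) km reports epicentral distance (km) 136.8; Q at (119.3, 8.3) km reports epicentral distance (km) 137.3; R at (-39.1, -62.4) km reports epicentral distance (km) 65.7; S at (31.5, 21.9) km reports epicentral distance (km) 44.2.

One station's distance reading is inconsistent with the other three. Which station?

Solve using three stations at a time. Using P, R, S (subtract circle equations pairwise → linear system) gives (x, y) ≈ (2.5, -11.5).
Distances from that point to each station vs reported:
  P: calculated 136.8 vs reported 136.8 → residual 0.0 km
  Q: calculated 118.5 vs reported 137.3 → residual 18.8 km
  R: calculated 65.7 vs reported 65.7 → residual 0.0 km
  S: calculated 44.2 vs reported 44.2 → residual 0.0 km
P, R, S are mutually consistent (residuals ≈ 0); Q is off by 18.8 km.

Q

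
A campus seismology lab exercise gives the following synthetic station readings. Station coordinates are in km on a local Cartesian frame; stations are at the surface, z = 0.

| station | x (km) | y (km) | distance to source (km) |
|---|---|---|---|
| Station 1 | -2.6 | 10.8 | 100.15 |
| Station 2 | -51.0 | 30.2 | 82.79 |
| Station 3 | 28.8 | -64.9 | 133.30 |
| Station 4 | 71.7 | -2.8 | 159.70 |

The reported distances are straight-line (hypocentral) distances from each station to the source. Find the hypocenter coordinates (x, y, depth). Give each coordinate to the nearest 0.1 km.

x ≈ -72.4 km, y ≈ -11.4 km, depth ≈ 68.3 km

Each station gives a sphere (x−x_i)² + (y−y_i)² + z² = d_i² (stations at z=0).
Subtracting the Station 1 sphere from Station 2 and Station 3: z² cancels, leaving linear equations in x and y:
-96.8 x + 38.8 y = 6565.48
62.8 x − 151.4 y = -2820.82
Solving: x ≈ -72.393, y ≈ -11.397 km (keep extra digits for the depth step; rounded: -72.4, -11.4).
Then from the Station 1 sphere: z² = 100.15² − (x + 2.6)² − (y − 10.8)² with x = -72.393, y = -11.397, so z ≈ 68.310 ≈ 68.3 km.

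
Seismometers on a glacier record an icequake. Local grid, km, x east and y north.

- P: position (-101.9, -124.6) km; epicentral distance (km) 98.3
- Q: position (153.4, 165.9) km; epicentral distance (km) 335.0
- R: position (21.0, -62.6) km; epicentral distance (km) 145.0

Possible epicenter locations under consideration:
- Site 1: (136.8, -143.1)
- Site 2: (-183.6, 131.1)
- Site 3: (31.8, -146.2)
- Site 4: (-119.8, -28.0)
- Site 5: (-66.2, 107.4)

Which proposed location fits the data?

Site 4

For each candidate, compare |candidate − station| to the reported distance:
Site 1: residuals P 141.1, Q 25.6, R 4.0 → max 141.1 km
Site 2: residuals P 170.1, Q 3.8, R 136.7 → max 170.1 km
Site 3: residuals P 37.1, Q 0.0, R 60.7 → max 60.7 km
Site 4: residuals P 0.1, Q 0.0, R 0.0 → max 0.1 km
Site 5: residuals P 136.4, Q 107.7, R 46.1 → max 136.4 km
Only Site 4 has all residuals ≈ 0.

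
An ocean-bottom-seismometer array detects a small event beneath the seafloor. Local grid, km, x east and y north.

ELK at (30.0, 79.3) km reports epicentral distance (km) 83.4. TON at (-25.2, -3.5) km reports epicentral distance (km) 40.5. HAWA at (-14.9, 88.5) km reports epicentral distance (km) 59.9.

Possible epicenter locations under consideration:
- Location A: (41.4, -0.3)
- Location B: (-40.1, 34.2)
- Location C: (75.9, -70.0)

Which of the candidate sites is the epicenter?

Location B

For each candidate, compare |candidate − station| to the reported distance:
Location A: residuals ELK 3.0, TON 26.2, HAWA 45.2 → max 45.2 km
Location B: residuals ELK 0.0, TON 0.0, HAWA 0.0 → max 0.0 km
Location C: residuals ELK 72.8, TON 80.5, HAWA 122.8 → max 122.8 km
Only Location B has all residuals ≈ 0.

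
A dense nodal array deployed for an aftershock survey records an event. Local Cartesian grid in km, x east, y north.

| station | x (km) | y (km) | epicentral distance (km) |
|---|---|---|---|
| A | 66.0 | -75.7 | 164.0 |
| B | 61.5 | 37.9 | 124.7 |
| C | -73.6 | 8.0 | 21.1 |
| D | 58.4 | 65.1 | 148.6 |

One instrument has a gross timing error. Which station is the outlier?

D

Solve using three stations at a time. Using A, B, C (subtract circle equations pairwise → linear system) gives (x, y) ≈ (-62.6, 26.0).
Distances from that point to each station vs reported:
  A: calculated 164.0 vs reported 164.0 → residual 0.0 km
  B: calculated 124.7 vs reported 124.7 → residual 0.0 km
  C: calculated 21.1 vs reported 21.1 → residual 0.0 km
  D: calculated 127.2 vs reported 148.6 → residual 21.4 km
A, B, C are mutually consistent (residuals ≈ 0); D is off by 21.4 km.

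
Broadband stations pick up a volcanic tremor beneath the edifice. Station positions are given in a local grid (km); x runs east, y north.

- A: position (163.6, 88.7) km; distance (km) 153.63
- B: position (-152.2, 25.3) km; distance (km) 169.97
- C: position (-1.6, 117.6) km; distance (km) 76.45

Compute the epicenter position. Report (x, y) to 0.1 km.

Circle about each station: (x − 163.6)² + (y − 88.7)² = 153.63²; (x + 152.2)² + (y − 25.3)² = 169.97²; (x + 1.6)² + (y − 117.6)² = 76.45².
Subtracting the A equation from the B and C equations removes the quadratic terms:
-631.6 x − 126.8 y = -16115.34
-330.4 x + 57.8 y = -3042.76
Solving the 2×2 system: x ≈ 16.8, y ≈ 43.4 km.

x ≈ 16.8 km, y ≈ 43.4 km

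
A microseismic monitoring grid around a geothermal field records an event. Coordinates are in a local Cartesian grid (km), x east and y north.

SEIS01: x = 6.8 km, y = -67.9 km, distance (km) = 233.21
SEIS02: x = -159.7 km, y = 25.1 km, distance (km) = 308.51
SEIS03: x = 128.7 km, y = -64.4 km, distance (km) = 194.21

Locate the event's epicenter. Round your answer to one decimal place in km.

Circle about each station: (x − 6.8)² + (y + 67.9)² = 233.21²; (x + 159.7)² + (y − 25.1)² = 308.51²; (x − 128.7)² + (y + 64.4)² = 194.21².
Subtracting the SEIS01 equation from the SEIS02 and SEIS03 equations removes the quadratic terms:
-333.0 x + 186.0 y = -19314.07
243.8 x + 7.0 y = 32723.78
Solving the 2×2 system: x ≈ 130.5, y ≈ 129.8 km.

x ≈ 130.5 km, y ≈ 129.8 km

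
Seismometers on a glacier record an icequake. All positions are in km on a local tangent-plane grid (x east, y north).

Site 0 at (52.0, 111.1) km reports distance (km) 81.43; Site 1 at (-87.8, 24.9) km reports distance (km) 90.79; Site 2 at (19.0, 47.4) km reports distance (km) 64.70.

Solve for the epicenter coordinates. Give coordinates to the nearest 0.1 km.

Circle about each station: (x − 52.0)² + (y − 111.1)² = 81.43²; (x + 87.8)² + (y − 24.9)² = 90.79²; (x − 19.0)² + (y − 47.4)² = 64.70².
Subtracting the Site 0 equation from the Site 1 and Site 2 equations removes the quadratic terms:
-279.6 x − 172.4 y = -8330.34
-66.0 x − 127.4 y = -9994.70
Solving the 2×2 system: x ≈ -27.3, y ≈ 92.6 km.

x ≈ -27.3 km, y ≈ 92.6 km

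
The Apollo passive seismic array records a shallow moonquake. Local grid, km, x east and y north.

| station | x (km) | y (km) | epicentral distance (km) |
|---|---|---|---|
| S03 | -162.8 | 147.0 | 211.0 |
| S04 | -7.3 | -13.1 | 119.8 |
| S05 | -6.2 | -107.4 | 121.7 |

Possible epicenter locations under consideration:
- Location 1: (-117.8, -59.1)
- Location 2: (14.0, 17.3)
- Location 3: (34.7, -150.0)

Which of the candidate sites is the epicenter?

For each candidate, compare |candidate − station| to the reported distance:
Location 1: residuals S03 0.0, S04 0.1, S05 0.1 → max 0.1 km
Location 2: residuals S03 8.3, S04 82.7, S05 4.6 → max 82.7 km
Location 3: residuals S03 145.7, S04 23.4, S05 62.6 → max 145.7 km
Only Location 1 has all residuals ≈ 0.

Location 1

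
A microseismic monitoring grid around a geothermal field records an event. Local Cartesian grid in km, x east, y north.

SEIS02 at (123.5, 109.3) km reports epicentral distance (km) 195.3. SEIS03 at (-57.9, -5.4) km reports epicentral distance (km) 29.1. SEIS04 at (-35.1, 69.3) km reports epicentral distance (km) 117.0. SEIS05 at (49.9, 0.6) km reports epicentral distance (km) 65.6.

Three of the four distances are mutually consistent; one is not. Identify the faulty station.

SEIS03

Solve using three stations at a time. Using SEIS02, SEIS04, SEIS05 (subtract circle equations pairwise → linear system) gives (x, y) ≈ (0.3, -42.2).
Distances from that point to each station vs reported:
  SEIS02: calculated 195.3 vs reported 195.3 → residual 0.0 km
  SEIS03: calculated 68.8 vs reported 29.1 → residual 39.7 km
  SEIS04: calculated 117.0 vs reported 117.0 → residual 0.0 km
  SEIS05: calculated 65.5 vs reported 65.6 → residual 0.1 km
SEIS02, SEIS04, SEIS05 are mutually consistent (residuals ≈ 0); SEIS03 is off by 39.7 km.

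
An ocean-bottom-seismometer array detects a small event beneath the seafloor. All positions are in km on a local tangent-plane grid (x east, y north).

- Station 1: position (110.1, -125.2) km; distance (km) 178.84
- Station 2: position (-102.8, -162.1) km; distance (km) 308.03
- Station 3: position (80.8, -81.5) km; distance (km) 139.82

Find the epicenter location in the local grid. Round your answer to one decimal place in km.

(117.2, 53.5)

Circle about each station: (x − 110.1)² + (y + 125.2)² = 178.84²; (x + 102.8)² + (y + 162.1)² = 308.03²; (x − 80.8)² + (y + 81.5)² = 139.82².
Subtracting the Station 1 equation from the Station 2 and Station 3 equations removes the quadratic terms:
-425.8 x − 73.8 y = -53851.54
-58.6 x + 87.4 y = -2192.05
Solving the 2×2 system: x ≈ 117.2, y ≈ 53.5 km.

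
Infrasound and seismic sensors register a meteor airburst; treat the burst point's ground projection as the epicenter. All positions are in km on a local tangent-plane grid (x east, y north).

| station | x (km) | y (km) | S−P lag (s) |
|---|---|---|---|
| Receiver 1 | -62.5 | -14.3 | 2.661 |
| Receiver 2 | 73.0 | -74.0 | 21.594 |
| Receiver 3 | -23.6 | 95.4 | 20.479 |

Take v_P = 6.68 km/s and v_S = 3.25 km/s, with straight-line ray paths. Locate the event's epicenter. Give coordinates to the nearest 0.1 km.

Distance from S−P lag: d = Δt · v_P v_S / (v_P − v_S) = Δt · (6.68·3.25)/(6.68−3.25) ≈ 6.3294·Δt.
So d_Receiver 1 = 16.84, d_Receiver 2 = 136.68, d_Receiver 3 = 129.62 km.
Circle about each station: (x + 62.5)² + (y + 14.3)² = 16.84²; (x − 73.0)² + (y + 74.0)² = 136.68²; (x + 23.6)² + (y − 95.4)² = 129.62².
Subtracting pairs of circle equations eliminates x²+y² and gives linear equations (the radical axes):
271.0 x − 119.4 y = -11703.58
77.8 x + 219.4 y = -10970.38
Solving the 2×2 system: x ≈ -56.4, y ≈ -30.0 km.

x ≈ -56.4 km, y ≈ -30.0 km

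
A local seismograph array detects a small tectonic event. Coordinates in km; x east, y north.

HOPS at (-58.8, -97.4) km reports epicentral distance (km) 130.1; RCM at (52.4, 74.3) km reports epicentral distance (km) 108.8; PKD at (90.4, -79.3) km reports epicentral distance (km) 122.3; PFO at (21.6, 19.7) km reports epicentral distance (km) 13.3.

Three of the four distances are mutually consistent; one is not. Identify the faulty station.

RCM

Solve using three stations at a time. Using HOPS, PKD, PFO (subtract circle equations pairwise → linear system) gives (x, y) ≈ (10.1, 13.0).
Distances from that point to each station vs reported:
  HOPS: calculated 130.1 vs reported 130.1 → residual 0.0 km
  RCM: calculated 74.5 vs reported 108.8 → residual 34.3 km
  PKD: calculated 122.3 vs reported 122.3 → residual 0.0 km
  PFO: calculated 13.3 vs reported 13.3 → residual 0.0 km
HOPS, PKD, PFO are mutually consistent (residuals ≈ 0); RCM is off by 34.3 km.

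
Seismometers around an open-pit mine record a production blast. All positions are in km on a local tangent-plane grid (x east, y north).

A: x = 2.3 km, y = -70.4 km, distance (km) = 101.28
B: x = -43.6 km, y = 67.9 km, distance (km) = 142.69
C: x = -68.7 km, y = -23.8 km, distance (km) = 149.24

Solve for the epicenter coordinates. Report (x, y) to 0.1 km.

Circle about each station: (x − 2.3)² + (y + 70.4)² = 101.28²; (x + 43.6)² + (y − 67.9)² = 142.69²; (x + 68.7)² + (y + 23.8)² = 149.24².
Subtracting the A equation from the B and C equations removes the quadratic terms:
-91.8 x + 276.6 y = -8552.88
-142.0 x + 93.2 y = -11690.26
Solving the 2×2 system: x ≈ 79.3, y ≈ -4.6 km.

x ≈ 79.3 km, y ≈ -4.6 km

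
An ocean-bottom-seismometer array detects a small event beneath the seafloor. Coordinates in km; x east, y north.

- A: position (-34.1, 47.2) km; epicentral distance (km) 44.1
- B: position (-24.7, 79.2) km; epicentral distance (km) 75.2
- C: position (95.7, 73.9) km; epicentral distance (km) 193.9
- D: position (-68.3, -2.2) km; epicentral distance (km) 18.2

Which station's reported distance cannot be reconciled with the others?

Solve using three stations at a time. Using A, B, D (subtract circle equations pairwise → linear system) gives (x, y) ≈ (-64.9, 15.7).
Distances from that point to each station vs reported:
  A: calculated 44.1 vs reported 44.1 → residual 0.0 km
  B: calculated 75.2 vs reported 75.2 → residual 0.0 km
  C: calculated 170.8 vs reported 193.9 → residual 23.1 km
  D: calculated 18.2 vs reported 18.2 → residual 0.0 km
A, B, D are mutually consistent (residuals ≈ 0); C is off by 23.1 km.

C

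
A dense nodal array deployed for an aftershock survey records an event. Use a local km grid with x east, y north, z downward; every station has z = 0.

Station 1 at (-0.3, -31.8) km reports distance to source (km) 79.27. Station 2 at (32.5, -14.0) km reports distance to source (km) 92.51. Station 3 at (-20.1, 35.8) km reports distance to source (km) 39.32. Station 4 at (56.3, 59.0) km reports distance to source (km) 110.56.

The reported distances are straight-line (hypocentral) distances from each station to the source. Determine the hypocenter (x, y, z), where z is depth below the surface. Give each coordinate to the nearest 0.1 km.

x ≈ -45.5 km, y ≈ 26.7 km, depth ≈ 28.6 km

Each station gives a sphere (x−x_i)² + (y−y_i)² + z² = d_i² (stations at z=0).
Subtracting the Station 1 sphere from Station 2 and Station 3: z² cancels, leaving linear equations in x and y:
65.6 x + 35.6 y = -2033.45
-39.6 x + 135.2 y = 5411.99
Solving: x ≈ -45.490, y ≈ 26.705 km (keep extra digits for the depth step; rounded: -45.5, 26.7).
Then from the Station 1 sphere: z² = 79.27² − (x + 0.3)² − (y + 31.8)² with x = -45.490, y = 26.705, so z ≈ 28.614 ≈ 28.6 km.
Check against Station 4 (with the unrounded solution): distance 110.56 ≈ 110.56 km. ✓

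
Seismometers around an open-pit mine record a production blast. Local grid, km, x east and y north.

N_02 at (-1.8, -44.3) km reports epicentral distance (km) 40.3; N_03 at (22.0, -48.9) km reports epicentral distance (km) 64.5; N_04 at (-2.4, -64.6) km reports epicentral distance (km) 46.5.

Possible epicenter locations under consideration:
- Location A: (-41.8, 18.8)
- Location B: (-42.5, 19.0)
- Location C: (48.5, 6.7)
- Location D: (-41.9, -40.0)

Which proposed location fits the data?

Location D

For each candidate, compare |candidate − station| to the reported distance:
Location A: residuals N_02 34.4, N_03 28.5, N_04 45.7 → max 45.7 km
Location B: residuals N_02 35.0, N_03 29.2, N_04 46.2 → max 46.2 km
Location C: residuals N_02 31.3, N_03 2.9, N_04 41.1 → max 41.1 km
Location D: residuals N_02 0.0, N_03 0.0, N_04 0.0 → max 0.0 km
Only Location D has all residuals ≈ 0.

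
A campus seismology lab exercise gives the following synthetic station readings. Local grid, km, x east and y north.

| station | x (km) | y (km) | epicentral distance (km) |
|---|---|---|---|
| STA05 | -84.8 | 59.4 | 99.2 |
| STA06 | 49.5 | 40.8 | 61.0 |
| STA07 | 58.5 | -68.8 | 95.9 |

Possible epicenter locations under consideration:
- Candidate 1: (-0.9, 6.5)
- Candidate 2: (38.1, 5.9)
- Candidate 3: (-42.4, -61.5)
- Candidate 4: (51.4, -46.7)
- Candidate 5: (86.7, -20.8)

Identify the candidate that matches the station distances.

Candidate 1

For each candidate, compare |candidate − station| to the reported distance:
Candidate 1: residuals STA05 0.0, STA06 0.0, STA07 0.0 → max 0.0 km
Candidate 2: residuals STA05 34.8, STA06 24.3, STA07 18.5 → max 34.8 km
Candidate 3: residuals STA05 28.9, STA06 76.5, STA07 5.3 → max 76.5 km
Candidate 4: residuals STA05 73.4, STA06 26.5, STA07 72.7 → max 73.4 km
Candidate 5: residuals STA05 90.1, STA06 11.0, STA07 40.2 → max 90.1 km
Only Candidate 1 has all residuals ≈ 0.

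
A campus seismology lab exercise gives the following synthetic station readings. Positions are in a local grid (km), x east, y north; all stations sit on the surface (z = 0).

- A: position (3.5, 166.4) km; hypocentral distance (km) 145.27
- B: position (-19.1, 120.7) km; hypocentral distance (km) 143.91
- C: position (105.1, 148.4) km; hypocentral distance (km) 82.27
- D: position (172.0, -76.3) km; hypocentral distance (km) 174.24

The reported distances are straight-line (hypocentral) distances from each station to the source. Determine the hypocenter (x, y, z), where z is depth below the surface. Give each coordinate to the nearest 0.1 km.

x ≈ 111.2 km, y ≈ 80.4 km, depth ≈ 45.9 km

Each station gives a sphere (x−x_i)² + (y−y_i)² + z² = d_i² (stations at z=0).
Subtracting the A sphere from B and C: z² cancels, leaving linear equations in x and y:
-45.2 x − 91.4 y = -12374.63
203.2 x − 36.0 y = 19702.38
Solving: x ≈ 111.204, y ≈ 80.396 km (keep extra digits for the depth step; rounded: 111.2, 80.4).
Then from the A sphere: z² = 145.27² − (x − 3.5)² − (y − 166.4)² with x = 111.204, y = 80.396, so z ≈ 45.897 ≈ 45.9 km.
Check against D (with the unrounded solution): distance 174.23 ≈ 174.24 km. ✓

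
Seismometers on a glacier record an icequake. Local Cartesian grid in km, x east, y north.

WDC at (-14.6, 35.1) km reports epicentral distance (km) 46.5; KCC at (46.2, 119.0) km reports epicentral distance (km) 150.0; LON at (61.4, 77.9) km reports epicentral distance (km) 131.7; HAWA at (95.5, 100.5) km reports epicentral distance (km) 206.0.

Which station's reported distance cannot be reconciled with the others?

HAWA

Solve using three stations at a time. Using WDC, KCC, LON (subtract circle equations pairwise → linear system) gives (x, y) ≈ (-44.4, -0.6).
Distances from that point to each station vs reported:
  WDC: calculated 46.4 vs reported 46.5 → residual 0.1 km
  KCC: calculated 150.0 vs reported 150.0 → residual 0.0 km
  LON: calculated 131.7 vs reported 131.7 → residual 0.0 km
  HAWA: calculated 172.5 vs reported 206.0 → residual 33.5 km
WDC, KCC, LON are mutually consistent (residuals ≈ 0); HAWA is off by 33.5 km.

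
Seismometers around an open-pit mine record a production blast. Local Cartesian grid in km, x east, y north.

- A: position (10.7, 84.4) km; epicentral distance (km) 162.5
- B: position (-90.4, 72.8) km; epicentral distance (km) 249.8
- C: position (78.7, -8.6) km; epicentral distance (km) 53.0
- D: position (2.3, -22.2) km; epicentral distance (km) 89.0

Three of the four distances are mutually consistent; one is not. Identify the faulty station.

Solve using three stations at a time. Using A, C, D (subtract circle equations pairwise → linear system) gives (x, y) ≈ (82.2, -61.6).
Distances from that point to each station vs reported:
  A: calculated 162.5 vs reported 162.5 → residual 0.0 km
  B: calculated 218.7 vs reported 249.8 → residual 31.1 km
  C: calculated 53.1 vs reported 53.0 → residual 0.1 km
  D: calculated 89.0 vs reported 89.0 → residual 0.0 km
A, C, D are mutually consistent (residuals ≈ 0); B is off by 31.1 km.

B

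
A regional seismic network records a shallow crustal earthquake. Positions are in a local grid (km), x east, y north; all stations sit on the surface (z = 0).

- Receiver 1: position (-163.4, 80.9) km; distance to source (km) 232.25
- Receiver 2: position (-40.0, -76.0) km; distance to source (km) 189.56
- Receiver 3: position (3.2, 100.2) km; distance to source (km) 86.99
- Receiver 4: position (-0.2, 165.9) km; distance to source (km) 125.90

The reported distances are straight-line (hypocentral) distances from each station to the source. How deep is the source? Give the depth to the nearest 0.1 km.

59.0 km

Each station gives a sphere (x−x_i)² + (y−y_i)² + z² = d_i² (stations at z=0).
Subtracting the Receiver 1 sphere from Receiver 2 and Receiver 3: z² cancels, leaving linear equations in x and y:
246.8 x − 313.8 y = -7861.30
333.2 x + 38.6 y = 23178.71
Solving: x ≈ 61.095, y ≈ 73.103 km (keep extra digits for the depth step; rounded: 61.1, 73.1).
Then from the Receiver 1 sphere: z² = 232.25² − (x + 163.4)² − (y − 80.9)² with x = 61.095, y = 73.103, so z ≈ 59.002 ≈ 59.0 km.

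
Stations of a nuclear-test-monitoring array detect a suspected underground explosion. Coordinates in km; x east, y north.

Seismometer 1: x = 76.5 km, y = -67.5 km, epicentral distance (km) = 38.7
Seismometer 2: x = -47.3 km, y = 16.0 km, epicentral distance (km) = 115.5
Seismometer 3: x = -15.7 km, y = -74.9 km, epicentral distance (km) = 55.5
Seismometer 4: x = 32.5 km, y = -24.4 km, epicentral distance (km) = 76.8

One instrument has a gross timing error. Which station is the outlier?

Solve using three stations at a time. Using Seismometer 1, Seismometer 2, Seismometer 3 (subtract circle equations pairwise → linear system) gives (x, y) ≈ (38.2, -61.7).
Distances from that point to each station vs reported:
  Seismometer 1: calculated 38.7 vs reported 38.7 → residual 0.0 km
  Seismometer 2: calculated 115.5 vs reported 115.5 → residual 0.0 km
  Seismometer 3: calculated 55.5 vs reported 55.5 → residual 0.0 km
  Seismometer 4: calculated 37.7 vs reported 76.8 → residual 39.1 km
Seismometer 1, Seismometer 2, Seismometer 3 are mutually consistent (residuals ≈ 0); Seismometer 4 is off by 39.1 km.

Seismometer 4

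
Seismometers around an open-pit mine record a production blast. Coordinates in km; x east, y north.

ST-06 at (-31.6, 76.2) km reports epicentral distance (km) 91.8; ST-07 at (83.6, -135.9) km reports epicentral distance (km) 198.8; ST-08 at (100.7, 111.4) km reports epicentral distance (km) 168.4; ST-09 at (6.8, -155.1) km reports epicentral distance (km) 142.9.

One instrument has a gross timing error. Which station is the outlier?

ST-07

Solve using three stations at a time. Using ST-06, ST-08, ST-09 (subtract circle equations pairwise → linear system) gives (x, y) ≈ (-12.2, -13.5).
Distances from that point to each station vs reported:
  ST-06: calculated 91.8 vs reported 91.8 → residual 0.0 km
  ST-07: calculated 155.5 vs reported 198.8 → residual 43.3 km
  ST-08: calculated 168.4 vs reported 168.4 → residual 0.0 km
  ST-09: calculated 142.9 vs reported 142.9 → residual 0.0 km
ST-06, ST-08, ST-09 are mutually consistent (residuals ≈ 0); ST-07 is off by 43.3 km.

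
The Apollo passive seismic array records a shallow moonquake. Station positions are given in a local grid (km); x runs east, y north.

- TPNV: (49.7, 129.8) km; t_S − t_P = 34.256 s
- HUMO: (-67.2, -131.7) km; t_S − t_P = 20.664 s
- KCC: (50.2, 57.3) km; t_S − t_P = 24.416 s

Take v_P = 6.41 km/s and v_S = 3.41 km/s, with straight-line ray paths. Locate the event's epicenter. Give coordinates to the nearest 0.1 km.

Distance from S−P lag: d = Δt · v_P v_S / (v_P − v_S) = Δt · (6.41·3.41)/(6.41−3.41) ≈ 7.2860·Δt.
So d_TPNV = 249.59, d_HUMO = 150.56, d_KCC = 177.90 km.
Circle about each station: (x − 49.7)² + (y − 129.8)² = 249.59²; (x + 67.2)² + (y + 131.7)² = 150.56²; (x − 50.2)² + (y − 57.3)² = 177.90².
Subtracting the TPNV equation from the HUMO and KCC equations removes the quadratic terms:
-233.8 x − 523.0 y = 42169.45
1.0 x − 145.0 y = 17131.96
Solving the 2×2 system: x ≈ 82.7, y ≈ -117.6 km.

82.7 km east, -117.6 km north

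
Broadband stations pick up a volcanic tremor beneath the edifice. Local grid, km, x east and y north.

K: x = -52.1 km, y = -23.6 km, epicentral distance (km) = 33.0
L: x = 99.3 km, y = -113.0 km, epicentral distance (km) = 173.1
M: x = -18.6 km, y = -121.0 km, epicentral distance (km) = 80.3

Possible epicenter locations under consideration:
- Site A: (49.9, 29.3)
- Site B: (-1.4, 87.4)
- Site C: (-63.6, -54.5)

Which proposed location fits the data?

For each candidate, compare |candidate − station| to the reported distance:
Site A: residuals K 81.9, L 22.5, M 84.9 → max 84.9 km
Site B: residuals K 89.0, L 51.2, M 128.8 → max 128.8 km
Site C: residuals K 0.0, L 0.0, M 0.0 → max 0.0 km
Only Site C has all residuals ≈ 0.

Site C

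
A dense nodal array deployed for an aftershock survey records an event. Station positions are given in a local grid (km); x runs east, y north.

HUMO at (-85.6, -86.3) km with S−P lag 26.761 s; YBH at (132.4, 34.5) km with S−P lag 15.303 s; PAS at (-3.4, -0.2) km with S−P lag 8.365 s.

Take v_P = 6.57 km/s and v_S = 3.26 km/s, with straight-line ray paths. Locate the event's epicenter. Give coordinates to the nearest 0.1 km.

x ≈ 33.5 km, y ≈ 39.4 km

Distance from S−P lag: d = Δt · v_P v_S / (v_P − v_S) = Δt · (6.57·3.26)/(6.57−3.26) ≈ 6.4708·Δt.
So d_HUMO = 173.16, d_YBH = 99.02, d_PAS = 54.13 km.
Circle about each station: (x + 85.6)² + (y + 86.3)² = 173.16²; (x − 132.4)² + (y − 34.5)² = 99.02²; (x + 3.4)² + (y + 0.2)² = 54.13².
Subtracting the HUMO equation from the YBH and PAS equations removes the quadratic terms:
436.0 x + 241.6 y = 24124.39
164.4 x + 172.2 y = 12290.88
Solving the 2×2 system: x ≈ 33.5, y ≈ 39.4 km.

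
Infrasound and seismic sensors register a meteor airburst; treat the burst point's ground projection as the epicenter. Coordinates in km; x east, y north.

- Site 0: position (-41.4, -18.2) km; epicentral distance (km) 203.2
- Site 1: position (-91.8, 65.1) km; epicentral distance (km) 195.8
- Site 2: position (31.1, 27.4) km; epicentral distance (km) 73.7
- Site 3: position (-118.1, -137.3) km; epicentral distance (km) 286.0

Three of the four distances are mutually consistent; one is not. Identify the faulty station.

Solve using three stations at a time. Using Site 1, Site 2, Site 3 (subtract circle equations pairwise → linear system) gives (x, y) ≈ (102.9, 44.2).
Distances from that point to each station vs reported:
  Site 0: calculated 157.2 vs reported 203.2 → residual 46.0 km
  Site 1: calculated 195.8 vs reported 195.8 → residual 0.0 km
  Site 2: calculated 73.8 vs reported 73.7 → residual 0.1 km
  Site 3: calculated 286.0 vs reported 286.0 → residual 0.0 km
Site 1, Site 2, Site 3 are mutually consistent (residuals ≈ 0); Site 0 is off by 46.0 km.

Site 0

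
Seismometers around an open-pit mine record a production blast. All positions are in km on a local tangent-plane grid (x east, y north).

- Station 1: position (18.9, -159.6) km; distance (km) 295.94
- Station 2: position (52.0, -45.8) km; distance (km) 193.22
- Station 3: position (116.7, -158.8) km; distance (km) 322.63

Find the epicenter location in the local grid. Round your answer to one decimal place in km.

(-19.0, 133.9)

Circle about each station: (x − 18.9)² + (y + 159.6)² = 295.94²; (x − 52.0)² + (y + 45.8)² = 193.22²; (x − 116.7)² + (y + 158.8)² = 322.63².
Subtracting the Station 1 equation from the Station 2 and Station 3 equations removes the quadratic terms:
66.2 x + 227.6 y = 29218.79
195.6 x + 1.6 y = -3502.67
Solving the 2×2 system: x ≈ -19.0, y ≈ 133.9 km.
Check against Station 1 (with the unrounded x, y): √((x − 18.9)²+(y + 159.6)²) = 295.94 ≈ 295.94 km. ✓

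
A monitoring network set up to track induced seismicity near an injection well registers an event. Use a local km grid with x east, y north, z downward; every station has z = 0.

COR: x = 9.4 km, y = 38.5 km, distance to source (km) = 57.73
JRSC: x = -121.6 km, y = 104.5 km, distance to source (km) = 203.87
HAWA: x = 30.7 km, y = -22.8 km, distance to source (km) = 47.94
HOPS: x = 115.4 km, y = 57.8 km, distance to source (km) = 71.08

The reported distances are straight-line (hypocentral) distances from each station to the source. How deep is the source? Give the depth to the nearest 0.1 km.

9.3 km

Each station gives a sphere (x−x_i)² + (y−y_i)² + z² = d_i² (stations at z=0).
Subtracting the COR sphere from JRSC and HAWA: z² cancels, leaving linear equations in x and y:
-262.0 x + 132.0 y = -14094.02
42.6 x − 122.6 y = 926.23
Solving: x ≈ 60.596, y ≈ 13.500 km (keep extra digits for the depth step; rounded: 60.6, 13.5).
Then from the COR sphere: z² = 57.73² − (x − 9.4)² − (y − 38.5)² with x = 60.596, y = 13.500, so z ≈ 9.312 ≈ 9.3 km.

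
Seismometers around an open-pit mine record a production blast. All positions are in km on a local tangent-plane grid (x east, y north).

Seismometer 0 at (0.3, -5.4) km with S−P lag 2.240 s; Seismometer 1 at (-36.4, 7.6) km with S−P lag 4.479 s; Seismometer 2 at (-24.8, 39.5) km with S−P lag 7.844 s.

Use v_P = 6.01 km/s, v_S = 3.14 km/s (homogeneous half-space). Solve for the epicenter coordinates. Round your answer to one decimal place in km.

Distance from S−P lag: d = Δt · v_P v_S / (v_P − v_S) = Δt · (6.01·3.14)/(6.01−3.14) ≈ 6.5754·Δt.
So d_Seismometer 0 = 14.73, d_Seismometer 1 = 29.45, d_Seismometer 2 = 51.58 km.
Circle about each station: (x − 0.3)² + (y + 5.4)² = 14.73²; (x + 36.4)² + (y − 7.6)² = 29.45²; (x + 24.8)² + (y − 39.5)² = 51.58².
Subtracting pairs of circle equations eliminates x²+y² and gives linear equations (the radical axes):
-73.4 x + 26.0 y = 703.14
-50.2 x + 89.8 y = -297.48
Solving the 2×2 system: x ≈ -13.4, y ≈ -10.8 km.

-13.4 km east, -10.8 km north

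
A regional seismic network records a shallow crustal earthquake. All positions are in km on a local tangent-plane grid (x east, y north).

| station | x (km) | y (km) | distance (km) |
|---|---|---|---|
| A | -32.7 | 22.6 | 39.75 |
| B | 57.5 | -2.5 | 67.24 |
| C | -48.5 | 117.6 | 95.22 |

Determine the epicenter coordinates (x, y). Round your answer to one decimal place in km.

x ≈ 3.9 km, y ≈ 38.1 km

Circle about each station: (x + 32.7)² + (y − 22.6)² = 39.75²; (x − 57.5)² + (y + 2.5)² = 67.24²; (x + 48.5)² + (y − 117.6)² = 95.22².
Subtracting the A equation from the B and C equations removes the quadratic terms:
180.4 x − 50.2 y = -1208.71
-31.6 x + 190.0 y = 7115.17
Solving the 2×2 system: x ≈ 3.9, y ≈ 38.1 km.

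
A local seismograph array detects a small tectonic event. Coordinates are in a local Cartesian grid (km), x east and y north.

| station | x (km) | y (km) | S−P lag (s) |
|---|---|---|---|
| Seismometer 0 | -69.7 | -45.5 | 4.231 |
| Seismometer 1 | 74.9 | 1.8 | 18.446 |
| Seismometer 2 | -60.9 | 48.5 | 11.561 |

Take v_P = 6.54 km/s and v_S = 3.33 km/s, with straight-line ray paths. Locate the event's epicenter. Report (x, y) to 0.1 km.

Distance from S−P lag: d = Δt · v_P v_S / (v_P − v_S) = Δt · (6.54·3.33)/(6.54−3.33) ≈ 6.7845·Δt.
So d_Seismometer 0 = 28.71, d_Seismometer 1 = 125.15, d_Seismometer 2 = 78.44 km.
Circle about each station: (x + 69.7)² + (y + 45.5)² = 28.71²; (x − 74.9)² + (y − 1.8)² = 125.15²; (x + 60.9)² + (y − 48.5)² = 78.44².
Subtracting pairs of circle equations eliminates x²+y² and gives linear equations (the radical axes):
289.2 x + 94.6 y = -16153.35
17.6 x + 188.0 y = -6195.85
Solving the 2×2 system: x ≈ -46.5, y ≈ -28.6 km.

-46.5 km east, -28.6 km north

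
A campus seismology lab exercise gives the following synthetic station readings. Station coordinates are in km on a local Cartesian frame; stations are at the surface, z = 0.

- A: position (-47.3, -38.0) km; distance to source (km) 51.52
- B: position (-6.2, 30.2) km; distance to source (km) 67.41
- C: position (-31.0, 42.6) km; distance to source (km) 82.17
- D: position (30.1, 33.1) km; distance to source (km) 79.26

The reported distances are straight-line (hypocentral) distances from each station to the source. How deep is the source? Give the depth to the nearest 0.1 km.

Each station gives a sphere (x−x_i)² + (y−y_i)² + z² = d_i² (stations at z=0).
Subtracting the A sphere from B and C: z² cancels, leaving linear equations in x and y:
82.2 x + 136.4 y = -4620.61
32.6 x + 161.2 y = -5003.13
Solving: x ≈ -7.089, y ≈ -29.603 km (keep extra digits for the depth step; rounded: -7.1, -29.6).
Then from the A sphere: z² = 51.52² − (x + 47.3)² − (y + 38.0)² with x = -7.089, y = -29.603, so z ≈ 31.095 ≈ 31.1 km.
Check against D (with the unrounded solution): distance 79.26 ≈ 79.26 km. ✓

z ≈ 31.1 km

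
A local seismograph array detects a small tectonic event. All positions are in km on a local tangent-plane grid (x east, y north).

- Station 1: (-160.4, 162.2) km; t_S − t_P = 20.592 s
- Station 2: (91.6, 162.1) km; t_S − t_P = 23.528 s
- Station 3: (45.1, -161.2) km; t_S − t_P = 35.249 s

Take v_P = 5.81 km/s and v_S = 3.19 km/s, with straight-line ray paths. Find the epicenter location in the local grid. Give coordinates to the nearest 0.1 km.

Distance from S−P lag: d = Δt · v_P v_S / (v_P − v_S) = Δt · (5.81·3.19)/(5.81−3.19) ≈ 7.0740·Δt.
So d_Station 1 = 145.67, d_Station 2 = 166.44, d_Station 3 = 249.35 km.
Circle about each station: (x + 160.4)² + (y − 162.2)² = 145.67²; (x − 91.6)² + (y − 162.1)² = 166.44²; (x − 45.1)² + (y + 161.2)² = 249.35².
Subtracting pairs of circle equations eliminates x²+y² and gives linear equations (the radical axes):
504.0 x − 0.2 y = -23852.55
411.0 x − 646.8 y = -64973.22
Solving the 2×2 system: x ≈ -47.3, y ≈ 70.4 km.

x ≈ -47.3 km, y ≈ 70.4 km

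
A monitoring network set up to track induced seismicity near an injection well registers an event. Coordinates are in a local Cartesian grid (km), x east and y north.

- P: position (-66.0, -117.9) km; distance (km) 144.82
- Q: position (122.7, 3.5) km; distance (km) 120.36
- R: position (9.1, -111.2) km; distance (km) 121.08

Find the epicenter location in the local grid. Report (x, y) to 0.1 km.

2.5 km east, 9.7 km north

Circle about each station: (x + 66.0)² + (y + 117.9)² = 144.82²; (x − 122.7)² + (y − 3.5)² = 120.36²; (x − 9.1)² + (y + 111.2)² = 121.08².
Subtracting the P equation from the Q and R equations removes the quadratic terms:
377.4 x + 242.8 y = 3297.43
150.2 x + 13.4 y = 504.31
Solving the 2×2 system: x ≈ 2.5, y ≈ 9.7 km.
Check against P (with the unrounded x, y): √((x + 66.0)²+(y + 117.9)²) = 144.83 ≈ 144.82 km. ✓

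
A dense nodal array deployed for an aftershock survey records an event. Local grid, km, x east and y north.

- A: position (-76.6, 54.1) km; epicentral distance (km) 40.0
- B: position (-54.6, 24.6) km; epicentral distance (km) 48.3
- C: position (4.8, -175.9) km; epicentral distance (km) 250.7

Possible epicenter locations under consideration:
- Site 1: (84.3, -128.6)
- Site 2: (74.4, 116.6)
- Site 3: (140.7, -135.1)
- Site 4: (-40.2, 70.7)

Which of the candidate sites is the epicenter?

Site 4

For each candidate, compare |candidate − station| to the reported distance:
Site 1: residuals A 203.5, B 158.5, C 158.2 → max 203.5 km
Site 2: residuals A 123.4, B 110.1, C 50.0 → max 123.4 km
Site 3: residuals A 248.1, B 204.0, C 108.8 → max 248.1 km
Site 4: residuals A 0.0, B 0.0, C 0.0 → max 0.0 km
Only Site 4 has all residuals ≈ 0.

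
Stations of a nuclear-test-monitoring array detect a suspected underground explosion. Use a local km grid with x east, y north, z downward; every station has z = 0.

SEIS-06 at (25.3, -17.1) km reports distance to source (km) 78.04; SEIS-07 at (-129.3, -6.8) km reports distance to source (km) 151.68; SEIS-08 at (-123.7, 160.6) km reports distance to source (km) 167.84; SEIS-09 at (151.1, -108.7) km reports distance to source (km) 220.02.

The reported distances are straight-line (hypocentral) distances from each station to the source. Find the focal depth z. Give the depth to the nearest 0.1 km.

16.6 km

Each station gives a sphere (x−x_i)² + (y−y_i)² + z² = d_i² (stations at z=0).
Subtracting the SEIS-06 sphere from SEIS-07 and SEIS-08: z² cancels, leaving linear equations in x and y:
-309.2 x + 20.6 y = -1084.35
-298.0 x + 355.4 y = 18081.53
Solving: x ≈ 7.305, y ≈ 57.001 km (keep extra digits for the depth step; rounded: 7.3, 57.0).
Then from the SEIS-06 sphere: z² = 78.04² − (x − 25.3)² − (y + 17.1)² with x = 7.305, y = 57.001, so z ≈ 16.597 ≈ 16.6 km.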